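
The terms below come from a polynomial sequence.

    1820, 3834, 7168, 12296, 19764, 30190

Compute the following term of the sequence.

44264

Δ: 2014  3334  5128  7468  10426
Δ²: 1320  1794  2340  2958
Δ³: 474  546  618
Δ⁴: 72  72
Fourth differences constant at 72.
618 + 72 = 690;  2958 + 690 = 3648;  10426 + 3648 = 14074;  30190 + 14074 = 44264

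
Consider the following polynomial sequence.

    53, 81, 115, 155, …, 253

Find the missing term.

Using the first 4 terms:
28  34  40
6  6
Constant second difference = 6.
Extend forward: 40 + 6 = 46;  155 + 46 = 201

201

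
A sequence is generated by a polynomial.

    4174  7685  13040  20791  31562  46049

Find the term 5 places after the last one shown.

203624

3511  5355  7751  10771  14487
1844  2396  3020  3716
552  624  696
72  72
Constant fourth difference = 72, so extend:
696 + 72 = 768;  3716 + 768 = 4484;  14487 + 4484 = 18971;  46049 + 18971 = 65020
768 + 72 = 840;  4484 + 840 = 5324;  18971 + 5324 = 24295;  65020 + 24295 = 89315
840 + 72 = 912;  5324 + 912 = 6236;  24295 + 6236 = 30531;  89315 + 30531 = 119846
912 + 72 = 984;  6236 + 984 = 7220;  30531 + 7220 = 37751;  119846 + 37751 = 157597
984 + 72 = 1056;  7220 + 1056 = 8276;  37751 + 8276 = 46027;  157597 + 46027 = 203624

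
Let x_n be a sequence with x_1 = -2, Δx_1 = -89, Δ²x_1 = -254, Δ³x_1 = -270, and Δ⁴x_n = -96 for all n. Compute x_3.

Build the table forward from the leading diagonal:
Fourth differences: -96  -96  -96
Third differences: -270  -366  -462
Second differences: -254  -524  -890
First differences: -89  -343  -867
x: -2  -91  -434

-434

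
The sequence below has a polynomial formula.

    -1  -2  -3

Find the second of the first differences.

-1

D1: -1, -1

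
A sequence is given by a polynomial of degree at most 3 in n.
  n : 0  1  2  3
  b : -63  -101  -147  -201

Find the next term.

-263

-38 , -46 , -54
-8 , -8
Second differences constant at -8.
-54 − 8 = -62;  -201 − 62 = -263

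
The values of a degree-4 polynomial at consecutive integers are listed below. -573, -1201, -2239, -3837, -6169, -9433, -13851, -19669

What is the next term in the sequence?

D1: -628, -1038, -1598, -2332, -3264, -4418, -5818
D2: -410, -560, -734, -932, -1154, -1400
D3: -150, -174, -198, -222, -246
D4: -24, -24, -24, -24
Constant fourth difference = -24, so extend:
-246 − 24 = -270;  -1400 − 270 = -1670;  -5818 − 1670 = -7488;  -19669 − 7488 = -27157

-27157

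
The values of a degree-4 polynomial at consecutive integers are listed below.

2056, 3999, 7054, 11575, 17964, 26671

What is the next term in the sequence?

D1: 1943, 3055, 4521, 6389, 8707
D2: 1112, 1466, 1868, 2318
D3: 354, 402, 450
D4: 48, 48
Constant fourth difference = 48, so extend:
450 + 48 = 498;  2318 + 498 = 2816;  8707 + 2816 = 11523;  26671 + 11523 = 38194

38194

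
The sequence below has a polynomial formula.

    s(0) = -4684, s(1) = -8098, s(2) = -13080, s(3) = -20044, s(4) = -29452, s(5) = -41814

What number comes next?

-57688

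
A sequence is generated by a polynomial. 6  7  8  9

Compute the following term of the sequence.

D1: 1 , 1 , 1
The first differences are constant (1).
9 + 1 = 10

10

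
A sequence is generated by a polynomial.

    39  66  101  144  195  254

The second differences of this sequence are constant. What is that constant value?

First differences: 27, 35, 43, 51, 59
Second differences: 8, 8, 8, 8

8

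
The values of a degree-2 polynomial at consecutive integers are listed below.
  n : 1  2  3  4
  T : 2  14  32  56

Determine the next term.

D1: 12, 18, 24
D2: 6, 6
Constant second difference = 6, so extend:
24 + 6 = 30;  56 + 30 = 86

86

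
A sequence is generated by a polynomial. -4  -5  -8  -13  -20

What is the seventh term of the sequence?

-40

First differences: -1  -3  -5  -7
Second differences: -2  -2  -2
The second differences are constant (-2).
-7 − 2 = -9;  -20 − 9 = -29
-9 − 2 = -11;  -29 − 11 = -40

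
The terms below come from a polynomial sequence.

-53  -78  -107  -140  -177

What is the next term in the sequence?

-218

D1: -25, -29, -33, -37
D2: -4, -4, -4
The second differences are constant (-4).
-37 − 4 = -41;  -177 − 41 = -218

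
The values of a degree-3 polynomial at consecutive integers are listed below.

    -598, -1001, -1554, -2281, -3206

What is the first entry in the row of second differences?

First differences: -403, -553, -727, -925
Second differences: -150, -174, -198
Third differences: -24, -24

-150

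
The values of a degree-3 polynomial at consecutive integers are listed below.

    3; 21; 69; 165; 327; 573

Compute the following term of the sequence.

921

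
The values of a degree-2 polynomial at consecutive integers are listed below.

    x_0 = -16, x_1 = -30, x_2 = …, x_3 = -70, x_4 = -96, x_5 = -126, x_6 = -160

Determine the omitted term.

-48

Using the last 4 terms:
First differences: -26, -30, -34
Second differences: -4, -4
Constant second difference = -4.
Extend backward: -26 + 4 = -22;  -70 + 22 = -48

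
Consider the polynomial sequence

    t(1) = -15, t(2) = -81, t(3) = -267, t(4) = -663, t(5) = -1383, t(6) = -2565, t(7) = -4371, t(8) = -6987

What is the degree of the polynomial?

Δ: -66, -186, -396, -720, -1182, -1806, -2616
Δ²: -120, -210, -324, -462, -624, -810
Δ³: -90, -114, -138, -162, -186
Δ⁴: -24, -24, -24, -24
The fourth differences are constant, so the polynomial has degree 4.

4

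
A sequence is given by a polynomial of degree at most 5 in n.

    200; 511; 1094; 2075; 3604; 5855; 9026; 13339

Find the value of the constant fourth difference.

24

Δ: 311, 583, 981, 1529, 2251, 3171, 4313
Δ²: 272, 398, 548, 722, 920, 1142
Δ³: 126, 150, 174, 198, 222
Δ⁴: 24, 24, 24, 24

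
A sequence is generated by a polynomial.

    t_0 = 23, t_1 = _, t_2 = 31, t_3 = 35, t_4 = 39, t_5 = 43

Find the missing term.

27

Using the last 4 terms:
4, 4, 4
Constant first difference = 4.
Extend backward: 31 − 4 = 27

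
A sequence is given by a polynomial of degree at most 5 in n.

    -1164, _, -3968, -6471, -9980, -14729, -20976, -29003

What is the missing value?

Using the last 6 terms:
First differences: -2503, -3509, -4749, -6247, -8027
Second differences: -1006, -1240, -1498, -1780
Third differences: -234, -258, -282
Fourth differences: -24, -24
Constant fourth difference = -24.
Extend backward: -234 + 24 = -210;  -1006 + 210 = -796;  -2503 + 796 = -1707;  -3968 + 1707 = -2261

-2261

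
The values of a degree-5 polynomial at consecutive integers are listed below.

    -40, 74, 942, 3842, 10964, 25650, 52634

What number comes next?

114  868  2900  7122  14686  26984
754  2032  4222  7564  12298
1278  2190  3342  4734
912  1152  1392
240  240
The fifth differences are constant (240).
1392 + 240 = 1632;  4734 + 1632 = 6366;  12298 + 6366 = 18664;  26984 + 18664 = 45648;  52634 + 45648 = 98282

98282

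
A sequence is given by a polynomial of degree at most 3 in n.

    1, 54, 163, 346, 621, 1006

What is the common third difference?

First differences: 53, 109, 183, 275, 385
Second differences: 56, 74, 92, 110
Third differences: 18, 18, 18

18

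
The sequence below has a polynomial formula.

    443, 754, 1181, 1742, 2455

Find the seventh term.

First differences: 311, 427, 561, 713
Second differences: 116, 134, 152
Third differences: 18, 18
Constant third difference = 18, so extend:
152 + 18 = 170;  713 + 170 = 883;  2455 + 883 = 3338
170 + 18 = 188;  883 + 188 = 1071;  3338 + 1071 = 4409

4409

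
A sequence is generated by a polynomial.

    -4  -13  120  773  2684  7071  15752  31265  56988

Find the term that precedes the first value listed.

9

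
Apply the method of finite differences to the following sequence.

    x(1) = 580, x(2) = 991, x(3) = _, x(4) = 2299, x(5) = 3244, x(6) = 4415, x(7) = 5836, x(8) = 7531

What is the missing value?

1556

Using the last 5 terms:
Δ: 945, 1171, 1421, 1695
Δ²: 226, 250, 274
Δ³: 24, 24
Constant third difference = 24.
Extend backward: 226 − 24 = 202;  945 − 202 = 743;  2299 − 743 = 1556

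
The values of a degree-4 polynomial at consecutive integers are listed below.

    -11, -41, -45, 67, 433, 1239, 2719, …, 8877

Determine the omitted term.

Using the first 7 terms:
Δ: -30, -4, 112, 366, 806, 1480
Δ²: 26, 116, 254, 440, 674
Δ³: 90, 138, 186, 234
Δ⁴: 48, 48, 48
Constant fourth difference = 48.
Extend forward: 234 + 48 = 282;  674 + 282 = 956;  1480 + 956 = 2436;  2719 + 2436 = 5155

5155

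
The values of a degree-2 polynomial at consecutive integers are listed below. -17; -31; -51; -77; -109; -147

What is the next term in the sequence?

-191

Δ: -14, -20, -26, -32, -38
Δ²: -6, -6, -6, -6
The second differences are constant (-6).
-38 − 6 = -44;  -147 − 44 = -191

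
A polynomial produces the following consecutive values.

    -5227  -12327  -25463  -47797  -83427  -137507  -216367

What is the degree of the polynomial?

D1: -7100, -13136, -22334, -35630, -54080, -78860
D2: -6036, -9198, -13296, -18450, -24780
D3: -3162, -4098, -5154, -6330
D4: -936, -1056, -1176
D5: -120, -120
The fifth differences are constant, so the polynomial has degree 5.

5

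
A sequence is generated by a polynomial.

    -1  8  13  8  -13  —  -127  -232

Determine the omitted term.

-56

Using the first 5 terms:
First differences: 9, 5, -5, -21
Second differences: -4, -10, -16
Third differences: -6, -6
Constant third difference = -6.
Extend forward: -16 − 6 = -22;  -21 − 22 = -43;  -13 − 43 = -56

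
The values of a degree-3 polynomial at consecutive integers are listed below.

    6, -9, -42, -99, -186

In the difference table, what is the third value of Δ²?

-30

Δ: -15, -33, -57, -87
Δ²: -18, -24, -30
Δ³: -6, -6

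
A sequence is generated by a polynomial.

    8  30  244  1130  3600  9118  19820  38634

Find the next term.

22, 214, 886, 2470, 5518, 10702, 18814
192, 672, 1584, 3048, 5184, 8112
480, 912, 1464, 2136, 2928
432, 552, 672, 792
120, 120, 120
Fifth differences constant at 120.
792 + 120 = 912;  2928 + 912 = 3840;  8112 + 3840 = 11952;  18814 + 11952 = 30766;  38634 + 30766 = 69400

69400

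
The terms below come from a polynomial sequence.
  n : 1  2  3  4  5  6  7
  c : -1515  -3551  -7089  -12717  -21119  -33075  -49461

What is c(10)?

First differences: -2036, -3538, -5628, -8402, -11956, -16386
Second differences: -1502, -2090, -2774, -3554, -4430
Third differences: -588, -684, -780, -876
Fourth differences: -96, -96, -96
Fourth differences constant at -96.
-876 − 96 = -972;  -4430 − 972 = -5402;  -16386 − 5402 = -21788;  -49461 − 21788 = -71249
-972 − 96 = -1068;  -5402 − 1068 = -6470;  -21788 − 6470 = -28258;  -71249 − 28258 = -99507
-1068 − 96 = -1164;  -6470 − 1164 = -7634;  -28258 − 7634 = -35892;  -99507 − 35892 = -135399

-135399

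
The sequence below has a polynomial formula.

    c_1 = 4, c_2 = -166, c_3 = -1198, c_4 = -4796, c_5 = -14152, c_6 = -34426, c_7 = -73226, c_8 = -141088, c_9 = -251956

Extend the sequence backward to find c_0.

D1: -170  -1032  -3598  -9356  -20274  -38800  -67862  -110868
D2: -862  -2566  -5758  -10918  -18526  -29062  -43006
D3: -1704  -3192  -5160  -7608  -10536  -13944
D4: -1488  -1968  -2448  -2928  -3408
D5: -480  -480  -480  -480
The fifth differences are constant at -480.
Work back: -1488 + 480 = -1008;  -1704 + 1008 = -696;  -862 + 696 = -166;  -170 + 166 = -4;  4 + 4 = 8

8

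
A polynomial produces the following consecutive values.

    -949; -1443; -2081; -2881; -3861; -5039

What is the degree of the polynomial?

First differences: -494, -638, -800, -980, -1178
Second differences: -144, -162, -180, -198
Third differences: -18, -18, -18
The third differences are constant, so the polynomial has degree 3.

3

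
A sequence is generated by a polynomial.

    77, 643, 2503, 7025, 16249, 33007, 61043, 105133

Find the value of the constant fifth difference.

First differences: 566, 1860, 4522, 9224, 16758, 28036, 44090
Second differences: 1294, 2662, 4702, 7534, 11278, 16054
Third differences: 1368, 2040, 2832, 3744, 4776
Fourth differences: 672, 792, 912, 1032
Fifth differences: 120, 120, 120

120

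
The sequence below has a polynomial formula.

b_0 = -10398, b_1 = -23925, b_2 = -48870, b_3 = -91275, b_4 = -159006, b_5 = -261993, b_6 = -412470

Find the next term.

D1: -13527, -24945, -42405, -67731, -102987, -150477
D2: -11418, -17460, -25326, -35256, -47490
D3: -6042, -7866, -9930, -12234
D4: -1824, -2064, -2304
D5: -240, -240
The fifth differences are constant (-240).
-2304 − 240 = -2544;  -12234 − 2544 = -14778;  -47490 − 14778 = -62268;  -150477 − 62268 = -212745;  -412470 − 212745 = -625215

-625215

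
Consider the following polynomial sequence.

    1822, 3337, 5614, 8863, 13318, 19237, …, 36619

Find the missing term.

26902

Using the first 6 terms:
D1: 1515, 2277, 3249, 4455, 5919
D2: 762, 972, 1206, 1464
D3: 210, 234, 258
D4: 24, 24
Constant fourth difference = 24.
Extend forward: 258 + 24 = 282;  1464 + 282 = 1746;  5919 + 1746 = 7665;  19237 + 7665 = 26902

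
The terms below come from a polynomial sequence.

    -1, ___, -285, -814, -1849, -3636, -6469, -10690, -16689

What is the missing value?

-64

Using the last 7 terms:
Δ: -529, -1035, -1787, -2833, -4221, -5999
Δ²: -506, -752, -1046, -1388, -1778
Δ³: -246, -294, -342, -390
Δ⁴: -48, -48, -48
Constant fourth difference = -48.
Extend backward: -246 + 48 = -198;  -506 + 198 = -308;  -529 + 308 = -221;  -285 + 221 = -64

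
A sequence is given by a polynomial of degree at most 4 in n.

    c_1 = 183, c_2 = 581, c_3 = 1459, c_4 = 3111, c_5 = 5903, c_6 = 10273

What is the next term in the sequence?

16731

First differences: 398 , 878 , 1652 , 2792 , 4370
Second differences: 480 , 774 , 1140 , 1578
Third differences: 294 , 366 , 438
Fourth differences: 72 , 72
The fourth differences are constant (72).
438 + 72 = 510;  1578 + 510 = 2088;  4370 + 2088 = 6458;  10273 + 6458 = 16731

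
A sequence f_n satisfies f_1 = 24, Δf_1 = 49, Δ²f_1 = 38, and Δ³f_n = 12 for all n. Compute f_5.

496

Build the table forward from the leading diagonal:
D3: 12, 12, 12, 12, 12
D2: 38, 50, 62, 74, 86
D1: 49, 87, 137, 199, 273
f: 24, 73, 160, 297, 496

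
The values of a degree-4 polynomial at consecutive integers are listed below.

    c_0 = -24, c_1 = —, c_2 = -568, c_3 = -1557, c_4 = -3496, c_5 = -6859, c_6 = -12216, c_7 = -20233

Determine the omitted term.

-151

Using the last 6 terms:
First differences: -989, -1939, -3363, -5357, -8017
Second differences: -950, -1424, -1994, -2660
Third differences: -474, -570, -666
Fourth differences: -96, -96
Constant fourth difference = -96.
Extend backward: -474 + 96 = -378;  -950 + 378 = -572;  -989 + 572 = -417;  -568 + 417 = -151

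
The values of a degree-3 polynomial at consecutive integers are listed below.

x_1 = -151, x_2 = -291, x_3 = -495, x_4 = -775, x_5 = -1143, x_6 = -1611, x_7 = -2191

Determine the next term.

-2895

First differences: -140, -204, -280, -368, -468, -580
Second differences: -64, -76, -88, -100, -112
Third differences: -12, -12, -12, -12
Third differences constant at -12.
-112 − 12 = -124;  -580 − 124 = -704;  -2191 − 704 = -2895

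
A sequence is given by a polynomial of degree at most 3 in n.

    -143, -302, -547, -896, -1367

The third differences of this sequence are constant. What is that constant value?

D1: -159, -245, -349, -471
D2: -86, -104, -122
D3: -18, -18

-18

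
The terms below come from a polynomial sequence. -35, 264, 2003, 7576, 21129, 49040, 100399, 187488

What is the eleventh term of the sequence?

843915

299, 1739, 5573, 13553, 27911, 51359, 87089
1440, 3834, 7980, 14358, 23448, 35730
2394, 4146, 6378, 9090, 12282
1752, 2232, 2712, 3192
480, 480, 480
The fifth differences are constant (480).
3192 + 480 = 3672;  12282 + 3672 = 15954;  35730 + 15954 = 51684;  87089 + 51684 = 138773;  187488 + 138773 = 326261
3672 + 480 = 4152;  15954 + 4152 = 20106;  51684 + 20106 = 71790;  138773 + 71790 = 210563;  326261 + 210563 = 536824
4152 + 480 = 4632;  20106 + 4632 = 24738;  71790 + 24738 = 96528;  210563 + 96528 = 307091;  536824 + 307091 = 843915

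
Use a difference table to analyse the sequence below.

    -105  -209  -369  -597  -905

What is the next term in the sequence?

-1305

D1: -104, -160, -228, -308
D2: -56, -68, -80
D3: -12, -12
Constant third difference = -12, so extend:
-80 − 12 = -92;  -308 − 92 = -400;  -905 − 400 = -1305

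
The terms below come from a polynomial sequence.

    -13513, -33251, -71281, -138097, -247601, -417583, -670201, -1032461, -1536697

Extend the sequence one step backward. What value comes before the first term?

-4501

Δ: -19738  -38030  -66816  -109504  -169982  -252618  -362260  -504236
Δ²: -18292  -28786  -42688  -60478  -82636  -109642  -141976
Δ³: -10494  -13902  -17790  -22158  -27006  -32334
Δ⁴: -3408  -3888  -4368  -4848  -5328
Δ⁵: -480  -480  -480  -480
The fifth differences are constant at -480.
Work back: -3408 + 480 = -2928;  -10494 + 2928 = -7566;  -18292 + 7566 = -10726;  -19738 + 10726 = -9012;  -13513 + 9012 = -4501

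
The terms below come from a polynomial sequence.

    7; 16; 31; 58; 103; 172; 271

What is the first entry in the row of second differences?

6

First differences: 9, 15, 27, 45, 69, 99
Second differences: 6, 12, 18, 24, 30
Third differences: 6, 6, 6, 6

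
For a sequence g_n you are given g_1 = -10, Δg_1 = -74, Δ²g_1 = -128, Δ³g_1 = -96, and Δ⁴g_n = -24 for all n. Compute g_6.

-2740

Build the table forward from the leading diagonal:
D4: -24  -24  -24  -24  -24  -24
D3: -96  -120  -144  -168  -192  -216
D2: -128  -224  -344  -488  -656  -848
D1: -74  -202  -426  -770  -1258  -1914
g: -10  -84  -286  -712  -1482  -2740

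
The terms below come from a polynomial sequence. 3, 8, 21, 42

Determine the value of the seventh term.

5, 13, 21
8, 8
Constant second difference = 8, so extend:
21 + 8 = 29;  42 + 29 = 71
29 + 8 = 37;  71 + 37 = 108
37 + 8 = 45;  108 + 45 = 153

153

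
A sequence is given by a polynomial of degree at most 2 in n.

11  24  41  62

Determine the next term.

13, 17, 21
4, 4
Constant second difference = 4, so extend:
21 + 4 = 25;  62 + 25 = 87

87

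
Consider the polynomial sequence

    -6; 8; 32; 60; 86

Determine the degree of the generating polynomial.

3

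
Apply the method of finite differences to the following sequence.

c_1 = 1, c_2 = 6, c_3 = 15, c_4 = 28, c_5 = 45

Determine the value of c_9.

Δ: 5  9  13  17
Δ²: 4  4  4
The second differences are constant (4).
17 + 4 = 21;  45 + 21 = 66
21 + 4 = 25;  66 + 25 = 91
25 + 4 = 29;  91 + 29 = 120
29 + 4 = 33;  120 + 33 = 153

153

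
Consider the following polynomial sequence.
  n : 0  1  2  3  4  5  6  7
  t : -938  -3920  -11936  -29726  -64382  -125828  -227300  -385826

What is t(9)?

-963992

Δ: -2982  -8016  -17790  -34656  -61446  -101472  -158526
Δ²: -5034  -9774  -16866  -26790  -40026  -57054
Δ³: -4740  -7092  -9924  -13236  -17028
Δ⁴: -2352  -2832  -3312  -3792
Δ⁵: -480  -480  -480
Fifth differences constant at -480.
-3792 − 480 = -4272;  -17028 − 4272 = -21300;  -57054 − 21300 = -78354;  -158526 − 78354 = -236880;  -385826 − 236880 = -622706
-4272 − 480 = -4752;  -21300 − 4752 = -26052;  -78354 − 26052 = -104406;  -236880 − 104406 = -341286;  -622706 − 341286 = -963992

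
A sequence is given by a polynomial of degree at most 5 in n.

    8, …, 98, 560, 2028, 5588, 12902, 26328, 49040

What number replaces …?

Using the last 7 terms:
First differences: 462, 1468, 3560, 7314, 13426, 22712
Second differences: 1006, 2092, 3754, 6112, 9286
Third differences: 1086, 1662, 2358, 3174
Fourth differences: 576, 696, 816
Fifth differences: 120, 120
Constant fifth difference = 120.
Extend backward: 576 − 120 = 456;  1086 − 456 = 630;  1006 − 630 = 376;  462 − 376 = 86;  98 − 86 = 12

12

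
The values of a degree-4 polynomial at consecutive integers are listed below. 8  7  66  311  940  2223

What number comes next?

4502

-1, 59, 245, 629, 1283
60, 186, 384, 654
126, 198, 270
72, 72
Fourth differences constant at 72.
270 + 72 = 342;  654 + 342 = 996;  1283 + 996 = 2279;  2223 + 2279 = 4502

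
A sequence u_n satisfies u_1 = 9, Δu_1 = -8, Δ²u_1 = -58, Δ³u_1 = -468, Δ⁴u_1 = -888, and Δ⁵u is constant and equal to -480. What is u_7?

-26469

Build the table forward from the leading diagonal:
D5: -480, -480, -480, -480, -480, -480, -480
D4: -888, -1368, -1848, -2328, -2808, -3288, -3768
D3: -468, -1356, -2724, -4572, -6900, -9708, -12996
D2: -58, -526, -1882, -4606, -9178, -16078, -25786
D1: -8, -66, -592, -2474, -7080, -16258, -32336
u: 9, 1, -65, -657, -3131, -10211, -26469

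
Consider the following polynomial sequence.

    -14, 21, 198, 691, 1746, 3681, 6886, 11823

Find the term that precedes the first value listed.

First differences: 35, 177, 493, 1055, 1935, 3205, 4937
Second differences: 142, 316, 562, 880, 1270, 1732
Third differences: 174, 246, 318, 390, 462
Fourth differences: 72, 72, 72, 72
The fourth differences are constant at 72.
Work back: 174 − 72 = 102;  142 − 102 = 40;  35 − 40 = -5;  -14 + 5 = -9

-9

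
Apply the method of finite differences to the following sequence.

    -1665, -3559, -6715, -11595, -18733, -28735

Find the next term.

-42279

First differences: -1894 , -3156 , -4880 , -7138 , -10002
Second differences: -1262 , -1724 , -2258 , -2864
Third differences: -462 , -534 , -606
Fourth differences: -72 , -72
Constant fourth difference = -72, so extend:
-606 − 72 = -678;  -2864 − 678 = -3542;  -10002 − 3542 = -13544;  -28735 − 13544 = -42279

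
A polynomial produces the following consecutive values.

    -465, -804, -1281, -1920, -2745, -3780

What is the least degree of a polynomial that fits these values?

3

Δ: -339, -477, -639, -825, -1035
Δ²: -138, -162, -186, -210
Δ³: -24, -24, -24
The third differences are constant, so the polynomial has degree 3.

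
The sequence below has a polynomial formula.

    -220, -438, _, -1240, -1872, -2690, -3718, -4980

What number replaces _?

-770

Using the last 5 terms:
Δ: -632, -818, -1028, -1262
Δ²: -186, -210, -234
Δ³: -24, -24
Constant third difference = -24.
Extend backward: -186 + 24 = -162;  -632 + 162 = -470;  -1240 + 470 = -770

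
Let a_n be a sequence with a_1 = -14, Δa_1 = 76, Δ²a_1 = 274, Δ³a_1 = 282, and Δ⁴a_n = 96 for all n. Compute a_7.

Build the table forward from the leading diagonal:
D4: 96  96  96  96  96  96  96
D3: 282  378  474  570  666  762  858
D2: 274  556  934  1408  1978  2644  3406
D1: 76  350  906  1840  3248  5226  7870
a: -14  62  412  1318  3158  6406  11632

11632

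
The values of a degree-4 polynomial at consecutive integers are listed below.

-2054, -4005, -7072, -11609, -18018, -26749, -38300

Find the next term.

-53217

-1951 , -3067 , -4537 , -6409 , -8731 , -11551
-1116 , -1470 , -1872 , -2322 , -2820
-354 , -402 , -450 , -498
-48 , -48 , -48
The fourth differences are constant (-48).
-498 − 48 = -546;  -2820 − 546 = -3366;  -11551 − 3366 = -14917;  -38300 − 14917 = -53217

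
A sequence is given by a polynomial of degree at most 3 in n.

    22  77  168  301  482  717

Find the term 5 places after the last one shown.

2912

55, 91, 133, 181, 235
36, 42, 48, 54
6, 6, 6
Third differences constant at 6.
54 + 6 = 60;  235 + 60 = 295;  717 + 295 = 1012
60 + 6 = 66;  295 + 66 = 361;  1012 + 361 = 1373
66 + 6 = 72;  361 + 72 = 433;  1373 + 433 = 1806
72 + 6 = 78;  433 + 78 = 511;  1806 + 511 = 2317
78 + 6 = 84;  511 + 84 = 595;  2317 + 595 = 2912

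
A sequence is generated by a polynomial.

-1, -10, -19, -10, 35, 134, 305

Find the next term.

D1: -9, -9, 9, 45, 99, 171
D2: 0, 18, 36, 54, 72
D3: 18, 18, 18, 18
Third differences constant at 18.
72 + 18 = 90;  171 + 90 = 261;  305 + 261 = 566

566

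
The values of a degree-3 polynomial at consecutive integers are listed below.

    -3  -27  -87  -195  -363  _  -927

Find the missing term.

Using the first 5 terms:
First differences: -24  -60  -108  -168
Second differences: -36  -48  -60
Third differences: -12  -12
Constant third difference = -12.
Extend forward: -60 − 12 = -72;  -168 − 72 = -240;  -363 − 240 = -603

-603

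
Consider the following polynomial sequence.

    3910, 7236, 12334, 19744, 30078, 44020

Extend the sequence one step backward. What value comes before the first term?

1888

3326, 5098, 7410, 10334, 13942
1772, 2312, 2924, 3608
540, 612, 684
72, 72
The fourth differences are constant at 72.
Work back: 540 − 72 = 468;  1772 − 468 = 1304;  3326 − 1304 = 2022;  3910 − 2022 = 1888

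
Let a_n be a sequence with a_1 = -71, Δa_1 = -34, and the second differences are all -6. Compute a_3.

Build the table forward from the leading diagonal:
Second differences: -6  -6  -6
First differences: -34  -40  -46
a: -71  -105  -145

-145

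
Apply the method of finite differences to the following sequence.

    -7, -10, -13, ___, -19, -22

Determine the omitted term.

Using the first 3 terms:
First differences: -3  -3
Constant first difference = -3.
Extend forward: -13 − 3 = -16

-16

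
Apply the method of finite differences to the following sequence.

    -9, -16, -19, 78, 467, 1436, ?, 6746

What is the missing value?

3369

Using the first 6 terms:
-7, -3, 97, 389, 969
4, 100, 292, 580
96, 192, 288
96, 96
Constant fourth difference = 96.
Extend forward: 288 + 96 = 384;  580 + 384 = 964;  969 + 964 = 1933;  1436 + 1933 = 3369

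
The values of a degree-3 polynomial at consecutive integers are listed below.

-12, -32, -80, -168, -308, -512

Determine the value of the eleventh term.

-2912

Δ: -20 , -48 , -88 , -140 , -204
Δ²: -28 , -40 , -52 , -64
Δ³: -12 , -12 , -12
Constant third difference = -12, so extend:
-64 − 12 = -76;  -204 − 76 = -280;  -512 − 280 = -792
-76 − 12 = -88;  -280 − 88 = -368;  -792 − 368 = -1160
-88 − 12 = -100;  -368 − 100 = -468;  -1160 − 468 = -1628
-100 − 12 = -112;  -468 − 112 = -580;  -1628 − 580 = -2208
-112 − 12 = -124;  -580 − 124 = -704;  -2208 − 704 = -2912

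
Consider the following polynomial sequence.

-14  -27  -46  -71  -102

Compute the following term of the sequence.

-139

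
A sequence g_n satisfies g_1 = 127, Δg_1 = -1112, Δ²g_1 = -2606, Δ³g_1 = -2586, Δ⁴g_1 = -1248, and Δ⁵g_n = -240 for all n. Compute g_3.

-4703

Build the table forward from the leading diagonal:
Δ⁵: -240  -240  -240
Δ⁴: -1248  -1488  -1728
Δ³: -2586  -3834  -5322
Δ²: -2606  -5192  -9026
Δ: -1112  -3718  -8910
g: 127  -985  -4703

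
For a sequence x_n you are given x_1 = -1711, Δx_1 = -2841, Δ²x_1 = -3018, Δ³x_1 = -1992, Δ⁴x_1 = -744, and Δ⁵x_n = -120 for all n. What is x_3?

-10411

Build the table forward from the leading diagonal:
D5: -120  -120  -120
D4: -744  -864  -984
D3: -1992  -2736  -3600
D2: -3018  -5010  -7746
D1: -2841  -5859  -10869
x: -1711  -4552  -10411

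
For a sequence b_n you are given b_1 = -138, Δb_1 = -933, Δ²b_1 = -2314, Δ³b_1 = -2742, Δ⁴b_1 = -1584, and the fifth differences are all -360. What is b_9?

Build the table forward from the leading diagonal:
Δ⁵: -360, -360, -360, -360, -360, -360, -360, -360, -360
Δ⁴: -1584, -1944, -2304, -2664, -3024, -3384, -3744, -4104, -4464
Δ³: -2742, -4326, -6270, -8574, -11238, -14262, -17646, -21390, -25494
Δ²: -2314, -5056, -9382, -15652, -24226, -35464, -49726, -67372, -88762
Δ: -933, -3247, -8303, -17685, -33337, -57563, -93027, -142753, -210125
b: -138, -1071, -4318, -12621, -30306, -63643, -121206, -214233, -356986

-356986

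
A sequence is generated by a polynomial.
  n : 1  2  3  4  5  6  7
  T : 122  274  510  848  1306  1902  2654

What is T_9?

4698

D1: 152, 236, 338, 458, 596, 752
D2: 84, 102, 120, 138, 156
D3: 18, 18, 18, 18
The third differences are constant (18).
156 + 18 = 174;  752 + 174 = 926;  2654 + 926 = 3580
174 + 18 = 192;  926 + 192 = 1118;  3580 + 1118 = 4698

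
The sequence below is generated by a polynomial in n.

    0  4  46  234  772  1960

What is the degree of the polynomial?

4

First differences: 4, 42, 188, 538, 1188
Second differences: 38, 146, 350, 650
Third differences: 108, 204, 300
Fourth differences: 96, 96
The fourth differences are constant, so the polynomial has degree 4.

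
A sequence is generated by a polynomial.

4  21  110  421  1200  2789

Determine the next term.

5626

D1: 17  89  311  779  1589
D2: 72  222  468  810
D3: 150  246  342
D4: 96  96
Constant fourth difference = 96, so extend:
342 + 96 = 438;  810 + 438 = 1248;  1589 + 1248 = 2837;  2789 + 2837 = 5626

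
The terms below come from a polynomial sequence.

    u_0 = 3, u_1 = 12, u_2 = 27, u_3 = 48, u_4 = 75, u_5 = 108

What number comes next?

9 , 15 , 21 , 27 , 33
6 , 6 , 6 , 6
Second differences constant at 6.
33 + 6 = 39;  108 + 39 = 147

147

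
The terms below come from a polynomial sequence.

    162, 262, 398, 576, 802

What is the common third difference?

First differences: 100, 136, 178, 226
Second differences: 36, 42, 48
Third differences: 6, 6

6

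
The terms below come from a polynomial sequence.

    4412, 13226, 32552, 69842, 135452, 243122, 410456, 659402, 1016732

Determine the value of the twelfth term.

8814 , 19326 , 37290 , 65610 , 107670 , 167334 , 248946 , 357330
10512 , 17964 , 28320 , 42060 , 59664 , 81612 , 108384
7452 , 10356 , 13740 , 17604 , 21948 , 26772
2904 , 3384 , 3864 , 4344 , 4824
480 , 480 , 480 , 480
Fifth differences constant at 480.
4824 + 480 = 5304;  26772 + 5304 = 32076;  108384 + 32076 = 140460;  357330 + 140460 = 497790;  1016732 + 497790 = 1514522
5304 + 480 = 5784;  32076 + 5784 = 37860;  140460 + 37860 = 178320;  497790 + 178320 = 676110;  1514522 + 676110 = 2190632
5784 + 480 = 6264;  37860 + 6264 = 44124;  178320 + 44124 = 222444;  676110 + 222444 = 898554;  2190632 + 898554 = 3089186

3089186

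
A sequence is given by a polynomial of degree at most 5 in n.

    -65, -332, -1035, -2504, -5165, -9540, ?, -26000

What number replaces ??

-16247

Using the first 6 terms:
D1: -267  -703  -1469  -2661  -4375
D2: -436  -766  -1192  -1714
D3: -330  -426  -522
D4: -96  -96
Constant fourth difference = -96.
Extend forward: -522 − 96 = -618;  -1714 − 618 = -2332;  -4375 − 2332 = -6707;  -9540 − 6707 = -16247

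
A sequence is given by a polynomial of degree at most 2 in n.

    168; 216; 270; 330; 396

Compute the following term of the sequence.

468

48, 54, 60, 66
6, 6, 6
Constant second difference = 6, so extend:
66 + 6 = 72;  396 + 72 = 468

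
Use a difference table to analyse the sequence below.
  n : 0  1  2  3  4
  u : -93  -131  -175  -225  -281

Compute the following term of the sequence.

-343

Δ: -38, -44, -50, -56
Δ²: -6, -6, -6
The second differences are constant (-6).
-56 − 6 = -62;  -281 − 62 = -343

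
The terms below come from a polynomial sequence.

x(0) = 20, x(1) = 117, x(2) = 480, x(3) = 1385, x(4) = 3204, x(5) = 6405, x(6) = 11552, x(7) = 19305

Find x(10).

D1: 97, 363, 905, 1819, 3201, 5147, 7753
D2: 266, 542, 914, 1382, 1946, 2606
D3: 276, 372, 468, 564, 660
D4: 96, 96, 96, 96
Constant fourth difference = 96, so extend:
660 + 96 = 756;  2606 + 756 = 3362;  7753 + 3362 = 11115;  19305 + 11115 = 30420
756 + 96 = 852;  3362 + 852 = 4214;  11115 + 4214 = 15329;  30420 + 15329 = 45749
852 + 96 = 948;  4214 + 948 = 5162;  15329 + 5162 = 20491;  45749 + 20491 = 66240

66240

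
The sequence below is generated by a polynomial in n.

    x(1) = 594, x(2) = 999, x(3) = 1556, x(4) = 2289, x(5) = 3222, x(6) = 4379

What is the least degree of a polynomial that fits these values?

405, 557, 733, 933, 1157
152, 176, 200, 224
24, 24, 24
The third differences are constant, so the polynomial has degree 3.

3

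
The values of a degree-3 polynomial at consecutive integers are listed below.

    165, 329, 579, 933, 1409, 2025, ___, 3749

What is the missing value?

2799

Using the first 6 terms:
First differences: 164, 250, 354, 476, 616
Second differences: 86, 104, 122, 140
Third differences: 18, 18, 18
Constant third difference = 18.
Extend forward: 140 + 18 = 158;  616 + 158 = 774;  2025 + 774 = 2799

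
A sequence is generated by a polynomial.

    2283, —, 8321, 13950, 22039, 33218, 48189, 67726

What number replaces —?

Using the last 6 terms:
5629, 8089, 11179, 14971, 19537
2460, 3090, 3792, 4566
630, 702, 774
72, 72
Constant fourth difference = 72.
Extend backward: 630 − 72 = 558;  2460 − 558 = 1902;  5629 − 1902 = 3727;  8321 − 3727 = 4594

4594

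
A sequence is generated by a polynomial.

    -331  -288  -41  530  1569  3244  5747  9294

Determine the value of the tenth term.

43 , 247 , 571 , 1039 , 1675 , 2503 , 3547
204 , 324 , 468 , 636 , 828 , 1044
120 , 144 , 168 , 192 , 216
24 , 24 , 24 , 24
Constant fourth difference = 24, so extend:
216 + 24 = 240;  1044 + 240 = 1284;  3547 + 1284 = 4831;  9294 + 4831 = 14125
240 + 24 = 264;  1284 + 264 = 1548;  4831 + 1548 = 6379;  14125 + 6379 = 20504

20504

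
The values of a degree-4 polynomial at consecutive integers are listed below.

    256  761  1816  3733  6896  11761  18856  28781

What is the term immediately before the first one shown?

Δ: 505  1055  1917  3163  4865  7095  9925
Δ²: 550  862  1246  1702  2230  2830
Δ³: 312  384  456  528  600
Δ⁴: 72  72  72  72
The fourth differences are constant at 72.
Work back: 312 − 72 = 240;  550 − 240 = 310;  505 − 310 = 195;  256 − 195 = 61

61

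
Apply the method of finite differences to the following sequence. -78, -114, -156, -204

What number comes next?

-36  -42  -48
-6  -6
The second differences are constant (-6).
-48 − 6 = -54;  -204 − 54 = -258

-258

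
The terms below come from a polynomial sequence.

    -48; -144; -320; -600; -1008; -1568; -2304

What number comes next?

-3240

D1: -96, -176, -280, -408, -560, -736
D2: -80, -104, -128, -152, -176
D3: -24, -24, -24, -24
The third differences are constant (-24).
-176 − 24 = -200;  -736 − 200 = -936;  -2304 − 936 = -3240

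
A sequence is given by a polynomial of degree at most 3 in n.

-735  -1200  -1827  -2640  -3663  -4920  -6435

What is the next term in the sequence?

First differences: -465 , -627 , -813 , -1023 , -1257 , -1515
Second differences: -162 , -186 , -210 , -234 , -258
Third differences: -24 , -24 , -24 , -24
Third differences constant at -24.
-258 − 24 = -282;  -1515 − 282 = -1797;  -6435 − 1797 = -8232

-8232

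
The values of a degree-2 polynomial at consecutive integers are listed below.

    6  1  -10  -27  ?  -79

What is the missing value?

Using the first 4 terms:
First differences: -5, -11, -17
Second differences: -6, -6
Constant second difference = -6.
Extend forward: -17 − 6 = -23;  -27 − 23 = -50

-50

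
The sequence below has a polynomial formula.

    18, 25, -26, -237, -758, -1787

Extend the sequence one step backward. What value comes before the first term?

7

First differences: 7, -51, -211, -521, -1029
Second differences: -58, -160, -310, -508
Third differences: -102, -150, -198
Fourth differences: -48, -48
The fourth differences are constant at -48.
Work back: -102 + 48 = -54;  -58 + 54 = -4;  7 + 4 = 11;  18 − 11 = 7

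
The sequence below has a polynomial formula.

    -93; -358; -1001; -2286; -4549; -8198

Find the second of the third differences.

-336

Δ: -265, -643, -1285, -2263, -3649
Δ²: -378, -642, -978, -1386
Δ³: -264, -336, -408
Δ⁴: -72, -72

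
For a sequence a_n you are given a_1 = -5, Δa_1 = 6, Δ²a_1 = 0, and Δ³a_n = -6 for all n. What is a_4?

Build the table forward from the leading diagonal:
D3: -6  -6  -6  -6
D2: 0  -6  -12  -18
D1: 6  6  0  -12
a: -5  1  7  7

7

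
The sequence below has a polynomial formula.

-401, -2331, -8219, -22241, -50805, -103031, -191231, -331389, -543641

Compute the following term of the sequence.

-852755

-1930 , -5888 , -14022 , -28564 , -52226 , -88200 , -140158 , -212252
-3958 , -8134 , -14542 , -23662 , -35974 , -51958 , -72094
-4176 , -6408 , -9120 , -12312 , -15984 , -20136
-2232 , -2712 , -3192 , -3672 , -4152
-480 , -480 , -480 , -480
The fifth differences are constant (-480).
-4152 − 480 = -4632;  -20136 − 4632 = -24768;  -72094 − 24768 = -96862;  -212252 − 96862 = -309114;  -543641 − 309114 = -852755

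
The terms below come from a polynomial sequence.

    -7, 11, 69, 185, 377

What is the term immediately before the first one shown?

-3

Δ: 18, 58, 116, 192
Δ²: 40, 58, 76
Δ³: 18, 18
The third differences are constant at 18.
Work back: 40 − 18 = 22;  18 − 22 = -4;  -7 + 4 = -3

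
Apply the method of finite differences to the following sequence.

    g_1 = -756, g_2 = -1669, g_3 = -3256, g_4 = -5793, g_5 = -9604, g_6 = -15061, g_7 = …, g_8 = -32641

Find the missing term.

-22584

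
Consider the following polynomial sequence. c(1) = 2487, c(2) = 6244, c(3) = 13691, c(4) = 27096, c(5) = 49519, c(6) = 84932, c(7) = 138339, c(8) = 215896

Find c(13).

First differences: 3757, 7447, 13405, 22423, 35413, 53407, 77557
Second differences: 3690, 5958, 9018, 12990, 17994, 24150
Third differences: 2268, 3060, 3972, 5004, 6156
Fourth differences: 792, 912, 1032, 1152
Fifth differences: 120, 120, 120
The fifth differences are constant (120).
1152 + 120 = 1272;  6156 + 1272 = 7428;  24150 + 7428 = 31578;  77557 + 31578 = 109135;  215896 + 109135 = 325031
1272 + 120 = 1392;  7428 + 1392 = 8820;  31578 + 8820 = 40398;  109135 + 40398 = 149533;  325031 + 149533 = 474564
1392 + 120 = 1512;  8820 + 1512 = 10332;  40398 + 10332 = 50730;  149533 + 50730 = 200263;  474564 + 200263 = 674827
1512 + 120 = 1632;  10332 + 1632 = 11964;  50730 + 11964 = 62694;  200263 + 62694 = 262957;  674827 + 262957 = 937784
1632 + 120 = 1752;  11964 + 1752 = 13716;  62694 + 13716 = 76410;  262957 + 76410 = 339367;  937784 + 339367 = 1277151

1277151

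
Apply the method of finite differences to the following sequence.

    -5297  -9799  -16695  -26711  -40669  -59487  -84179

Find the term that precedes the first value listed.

-4502, -6896, -10016, -13958, -18818, -24692
-2394, -3120, -3942, -4860, -5874
-726, -822, -918, -1014
-96, -96, -96
The fourth differences are constant at -96.
Work back: -726 + 96 = -630;  -2394 + 630 = -1764;  -4502 + 1764 = -2738;  -5297 + 2738 = -2559

-2559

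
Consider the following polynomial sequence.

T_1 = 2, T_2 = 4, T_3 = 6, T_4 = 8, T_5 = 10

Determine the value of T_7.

2 , 2 , 2 , 2
Constant first difference = 2, so extend:
10 + 2 = 12
12 + 2 = 14

14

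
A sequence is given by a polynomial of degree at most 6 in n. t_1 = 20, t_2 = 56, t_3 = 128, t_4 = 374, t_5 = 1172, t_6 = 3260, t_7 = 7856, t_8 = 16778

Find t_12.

159806

D1: 36, 72, 246, 798, 2088, 4596, 8922
D2: 36, 174, 552, 1290, 2508, 4326
D3: 138, 378, 738, 1218, 1818
D4: 240, 360, 480, 600
D5: 120, 120, 120
The fifth differences are constant (120).
600 + 120 = 720;  1818 + 720 = 2538;  4326 + 2538 = 6864;  8922 + 6864 = 15786;  16778 + 15786 = 32564
720 + 120 = 840;  2538 + 840 = 3378;  6864 + 3378 = 10242;  15786 + 10242 = 26028;  32564 + 26028 = 58592
840 + 120 = 960;  3378 + 960 = 4338;  10242 + 4338 = 14580;  26028 + 14580 = 40608;  58592 + 40608 = 99200
960 + 120 = 1080;  4338 + 1080 = 5418;  14580 + 5418 = 19998;  40608 + 19998 = 60606;  99200 + 60606 = 159806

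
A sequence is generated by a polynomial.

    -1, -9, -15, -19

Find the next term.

Δ: -8, -6, -4
Δ²: 2, 2
Second differences constant at 2.
-4 + 2 = -2;  -19 − 2 = -21

-21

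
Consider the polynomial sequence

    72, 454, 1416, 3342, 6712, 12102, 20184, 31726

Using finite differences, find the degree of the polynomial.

4

382, 962, 1926, 3370, 5390, 8082, 11542
580, 964, 1444, 2020, 2692, 3460
384, 480, 576, 672, 768
96, 96, 96, 96
The fourth differences are constant, so the polynomial has degree 4.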